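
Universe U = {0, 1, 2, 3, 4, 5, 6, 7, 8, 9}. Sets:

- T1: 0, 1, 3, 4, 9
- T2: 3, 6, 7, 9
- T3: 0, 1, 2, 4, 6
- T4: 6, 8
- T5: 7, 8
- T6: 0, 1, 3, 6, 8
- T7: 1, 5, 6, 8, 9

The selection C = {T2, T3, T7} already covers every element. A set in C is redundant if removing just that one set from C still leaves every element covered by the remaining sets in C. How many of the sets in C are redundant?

0

Drop T2: 3, 7 uncovered — not redundant.
Drop T3: 0, 2, 4 uncovered — not redundant.
Drop T7: 5, 8 uncovered — not redundant.
None of the sets in C is redundant.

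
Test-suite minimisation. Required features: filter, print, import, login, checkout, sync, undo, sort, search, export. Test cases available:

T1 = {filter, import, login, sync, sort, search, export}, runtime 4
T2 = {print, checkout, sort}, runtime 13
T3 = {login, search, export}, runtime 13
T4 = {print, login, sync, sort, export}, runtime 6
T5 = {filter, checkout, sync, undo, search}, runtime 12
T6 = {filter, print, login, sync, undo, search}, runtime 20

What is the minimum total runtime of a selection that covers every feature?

T1, T4, T5 cover every feature at runtime 4 + 6 + 12 = 22.
Any cover uses at least 3 test cases; among all covering selections none totals below 22.

22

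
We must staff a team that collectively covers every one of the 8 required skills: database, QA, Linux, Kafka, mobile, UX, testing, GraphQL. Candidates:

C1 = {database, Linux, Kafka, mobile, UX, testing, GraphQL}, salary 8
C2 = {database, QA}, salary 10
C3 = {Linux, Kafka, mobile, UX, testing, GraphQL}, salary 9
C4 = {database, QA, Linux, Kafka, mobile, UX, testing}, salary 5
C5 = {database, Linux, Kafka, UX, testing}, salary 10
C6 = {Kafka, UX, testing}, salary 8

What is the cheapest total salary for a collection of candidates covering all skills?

C1, C4 cover every skill at salary 8 + 5 = 13.
Any cover uses at least 2 candidates; among all covering selections none totals below 13.

13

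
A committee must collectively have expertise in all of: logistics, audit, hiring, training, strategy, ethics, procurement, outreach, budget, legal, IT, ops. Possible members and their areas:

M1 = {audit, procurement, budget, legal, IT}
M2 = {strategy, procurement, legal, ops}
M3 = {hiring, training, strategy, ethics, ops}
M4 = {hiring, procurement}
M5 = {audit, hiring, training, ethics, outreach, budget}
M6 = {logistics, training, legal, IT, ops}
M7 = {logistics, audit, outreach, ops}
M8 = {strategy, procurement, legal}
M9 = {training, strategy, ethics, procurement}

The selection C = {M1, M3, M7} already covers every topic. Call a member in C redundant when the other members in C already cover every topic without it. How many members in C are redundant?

0

Drop M1: procurement, budget, legal, IT uncovered — not redundant.
Drop M3: hiring, training, strategy, ethics uncovered — not redundant.
Drop M7: logistics, outreach uncovered — not redundant.
None of the members in C is redundant.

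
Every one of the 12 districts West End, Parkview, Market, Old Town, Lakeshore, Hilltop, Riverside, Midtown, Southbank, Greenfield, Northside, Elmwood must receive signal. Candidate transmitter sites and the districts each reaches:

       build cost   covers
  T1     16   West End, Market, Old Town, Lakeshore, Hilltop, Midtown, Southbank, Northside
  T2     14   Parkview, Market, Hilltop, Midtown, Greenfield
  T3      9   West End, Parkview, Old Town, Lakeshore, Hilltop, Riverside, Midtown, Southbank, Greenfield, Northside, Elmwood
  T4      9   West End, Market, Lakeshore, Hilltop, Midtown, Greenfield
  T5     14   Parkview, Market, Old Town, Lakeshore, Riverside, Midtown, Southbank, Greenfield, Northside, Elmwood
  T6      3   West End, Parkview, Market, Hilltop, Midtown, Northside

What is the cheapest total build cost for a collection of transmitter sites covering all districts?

T3, T6 cover every district at build cost 9 + 3 = 12.
Any cover uses at least 2 transmitter sites; among all covering selections none totals below 12.

12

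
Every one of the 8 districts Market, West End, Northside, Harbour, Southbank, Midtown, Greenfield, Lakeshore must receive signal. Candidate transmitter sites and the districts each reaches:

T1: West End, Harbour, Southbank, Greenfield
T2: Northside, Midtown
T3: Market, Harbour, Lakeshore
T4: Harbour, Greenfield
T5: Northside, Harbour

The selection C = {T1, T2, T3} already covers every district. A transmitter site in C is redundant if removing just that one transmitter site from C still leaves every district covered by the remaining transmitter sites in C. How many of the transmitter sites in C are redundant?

0

Drop T1: West End, Southbank, Greenfield uncovered — not redundant.
Drop T2: Northside, Midtown uncovered — not redundant.
Drop T3: Market, Lakeshore uncovered — not redundant.
None of the transmitter sites in C is redundant.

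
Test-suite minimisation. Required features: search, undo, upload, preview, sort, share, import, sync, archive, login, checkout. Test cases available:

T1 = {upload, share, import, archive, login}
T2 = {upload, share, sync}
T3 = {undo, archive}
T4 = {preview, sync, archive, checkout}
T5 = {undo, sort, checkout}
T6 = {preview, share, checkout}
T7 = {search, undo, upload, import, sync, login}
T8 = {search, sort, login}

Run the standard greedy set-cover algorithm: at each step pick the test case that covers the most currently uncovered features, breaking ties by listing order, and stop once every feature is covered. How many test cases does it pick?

Pick 1: T7 covers 6 new features (search, undo, upload, import, sync, login).
Pick 2: T4 covers 3 new features (preview, archive, checkout).
Pick 3: T1 covers 1 new features (share).
Pick 4: T5 covers 1 new features (sort).
Greedy uses 4 test cases.

4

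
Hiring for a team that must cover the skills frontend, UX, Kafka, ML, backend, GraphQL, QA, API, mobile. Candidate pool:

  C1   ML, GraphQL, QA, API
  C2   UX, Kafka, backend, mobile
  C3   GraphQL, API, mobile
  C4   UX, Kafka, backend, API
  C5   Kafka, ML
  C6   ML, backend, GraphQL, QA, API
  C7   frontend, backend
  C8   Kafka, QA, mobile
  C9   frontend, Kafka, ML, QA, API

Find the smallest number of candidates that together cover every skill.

3

C1, C2, C7 together cover {frontend, UX, Kafka, ML, backend, GraphQL, QA, API, mobile} — every skill.
No 2 of the 9 candidates cover everything (all 36 pairs fall short), so 3 is minimum.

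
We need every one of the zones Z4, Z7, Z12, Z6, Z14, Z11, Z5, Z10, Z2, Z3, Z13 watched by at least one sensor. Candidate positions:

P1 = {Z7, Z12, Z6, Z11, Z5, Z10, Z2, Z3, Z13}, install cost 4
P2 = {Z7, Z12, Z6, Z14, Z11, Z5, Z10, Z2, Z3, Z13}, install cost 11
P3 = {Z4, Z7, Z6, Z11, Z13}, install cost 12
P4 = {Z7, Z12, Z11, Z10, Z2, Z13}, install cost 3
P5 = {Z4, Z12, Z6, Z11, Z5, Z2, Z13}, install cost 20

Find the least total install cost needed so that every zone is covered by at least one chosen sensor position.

P2, P3 cover every zone at install cost 11 + 12 = 23.
Any cover uses at least 2 sensor positions; among all covering selections none totals below 23.
Greedy by coverage-per-install cost would pick P1, P2, P3 for 27 — worse than the optimum 23.

23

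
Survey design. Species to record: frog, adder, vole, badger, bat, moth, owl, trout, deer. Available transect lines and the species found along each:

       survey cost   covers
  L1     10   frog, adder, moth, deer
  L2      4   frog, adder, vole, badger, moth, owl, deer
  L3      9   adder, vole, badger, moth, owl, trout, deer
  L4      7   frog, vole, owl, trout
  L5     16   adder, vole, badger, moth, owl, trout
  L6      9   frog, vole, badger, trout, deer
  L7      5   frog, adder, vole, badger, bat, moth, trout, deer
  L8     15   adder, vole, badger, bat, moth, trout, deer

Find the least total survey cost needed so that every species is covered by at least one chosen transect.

L2, L7 cover every species at survey cost 4 + 5 = 9.
Any cover uses at least 2 transects; among all covering selections none totals below 9.

9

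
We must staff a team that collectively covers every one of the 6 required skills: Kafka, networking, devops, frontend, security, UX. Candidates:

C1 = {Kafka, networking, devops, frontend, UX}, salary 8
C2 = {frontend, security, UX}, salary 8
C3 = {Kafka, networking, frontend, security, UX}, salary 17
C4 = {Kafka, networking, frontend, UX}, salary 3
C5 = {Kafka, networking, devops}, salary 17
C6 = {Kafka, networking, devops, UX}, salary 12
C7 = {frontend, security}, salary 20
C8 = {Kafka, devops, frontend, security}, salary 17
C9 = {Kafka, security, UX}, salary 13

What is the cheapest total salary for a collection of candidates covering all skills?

16

C1, C2 cover every skill at salary 8 + 8 = 16.
Any cover uses at least 2 candidates; among all covering selections none totals below 16.
Greedy by coverage-per-salary would pick C4, C1, C2 for 19 — worse than the optimum 16.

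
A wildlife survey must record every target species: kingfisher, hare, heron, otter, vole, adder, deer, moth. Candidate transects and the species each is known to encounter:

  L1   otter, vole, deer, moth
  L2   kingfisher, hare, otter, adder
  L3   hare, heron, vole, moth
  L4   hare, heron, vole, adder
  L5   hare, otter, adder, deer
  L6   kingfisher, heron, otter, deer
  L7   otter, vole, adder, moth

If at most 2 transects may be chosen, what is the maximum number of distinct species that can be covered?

7

Choosing L1, L2 covers {kingfisher, hare, otter, vole, adder, deer, moth} — 7 species.
No choice of 2 transects does better; here heron is left uncovered.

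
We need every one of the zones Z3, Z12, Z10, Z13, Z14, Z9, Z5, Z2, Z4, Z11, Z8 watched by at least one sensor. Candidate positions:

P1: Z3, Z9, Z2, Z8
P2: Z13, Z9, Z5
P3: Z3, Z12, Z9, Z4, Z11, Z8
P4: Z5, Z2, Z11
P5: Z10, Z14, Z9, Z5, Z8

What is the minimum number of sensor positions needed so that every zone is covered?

4

P1, P2, P3, P5 together cover {Z3, Z12, Z10, Z13, Z14, Z9, Z5, Z2, Z4, Z11, Z8} — every zone.
No 3 of the 5 sensor positions cover everything (all 10 triples fall short), so 4 is minimum.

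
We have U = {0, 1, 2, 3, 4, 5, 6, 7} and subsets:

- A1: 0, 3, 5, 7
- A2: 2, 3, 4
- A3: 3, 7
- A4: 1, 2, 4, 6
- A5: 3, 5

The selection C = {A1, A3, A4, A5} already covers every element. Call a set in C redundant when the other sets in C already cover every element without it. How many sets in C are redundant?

2

Drop A1: 0 uncovered — not redundant.
Drop A3: the rest still cover every element — redundant.
Drop A4: 1, 2, 4, 6 uncovered — not redundant.
Drop A5: the rest still cover every element — redundant.
2 redundant: A3, A5.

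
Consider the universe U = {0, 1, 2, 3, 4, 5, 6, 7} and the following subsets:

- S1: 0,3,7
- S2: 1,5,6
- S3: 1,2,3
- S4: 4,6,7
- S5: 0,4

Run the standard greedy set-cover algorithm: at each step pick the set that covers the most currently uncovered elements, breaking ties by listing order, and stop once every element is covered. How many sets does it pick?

4

Pick 1: S1 covers 3 new elements (0, 3, 7).
Pick 2: S2 covers 3 new elements (1, 5, 6).
Pick 3: S3 covers 1 new elements (2).
Pick 4: S4 covers 1 new elements (4).
Greedy uses 4 sets.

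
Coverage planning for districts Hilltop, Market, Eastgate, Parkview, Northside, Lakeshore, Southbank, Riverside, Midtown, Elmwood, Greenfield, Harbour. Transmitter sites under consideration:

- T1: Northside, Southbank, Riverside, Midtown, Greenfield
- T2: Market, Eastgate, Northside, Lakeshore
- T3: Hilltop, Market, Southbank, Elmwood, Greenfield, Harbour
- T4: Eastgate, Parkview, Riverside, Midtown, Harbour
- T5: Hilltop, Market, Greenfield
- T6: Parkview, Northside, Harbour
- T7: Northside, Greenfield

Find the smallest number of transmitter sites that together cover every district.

T2, T3, T4 together cover {Hilltop, Market, Eastgate, Parkview, Northside, Lakeshore, Southbank, Riverside, Midtown, Elmwood, Greenfield, Harbour} — every district.
No 2 of the 7 transmitter sites cover everything (all 21 pairs fall short), so 3 is minimum.

3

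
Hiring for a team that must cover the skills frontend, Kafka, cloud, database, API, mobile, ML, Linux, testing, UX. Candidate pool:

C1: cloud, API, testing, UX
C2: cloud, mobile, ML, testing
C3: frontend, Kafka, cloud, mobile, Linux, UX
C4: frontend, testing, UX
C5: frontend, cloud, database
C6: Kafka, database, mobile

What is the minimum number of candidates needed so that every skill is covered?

C1, C2, C3, C5 together cover {frontend, Kafka, cloud, database, API, mobile, ML, Linux, testing, UX} — every skill.
No 3 of the 6 candidates cover everything (all 20 triples fall short), so 4 is minimum.

4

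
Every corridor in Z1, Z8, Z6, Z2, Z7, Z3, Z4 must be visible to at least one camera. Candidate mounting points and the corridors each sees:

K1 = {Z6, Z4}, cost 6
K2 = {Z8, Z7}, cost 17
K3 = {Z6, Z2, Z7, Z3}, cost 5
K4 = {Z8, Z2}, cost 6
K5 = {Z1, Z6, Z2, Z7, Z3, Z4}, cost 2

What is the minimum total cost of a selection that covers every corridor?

K4, K5 cover every corridor at cost 6 + 2 = 8.
Any cover uses at least 2 camera mounts; among all covering selections none totals below 8.

8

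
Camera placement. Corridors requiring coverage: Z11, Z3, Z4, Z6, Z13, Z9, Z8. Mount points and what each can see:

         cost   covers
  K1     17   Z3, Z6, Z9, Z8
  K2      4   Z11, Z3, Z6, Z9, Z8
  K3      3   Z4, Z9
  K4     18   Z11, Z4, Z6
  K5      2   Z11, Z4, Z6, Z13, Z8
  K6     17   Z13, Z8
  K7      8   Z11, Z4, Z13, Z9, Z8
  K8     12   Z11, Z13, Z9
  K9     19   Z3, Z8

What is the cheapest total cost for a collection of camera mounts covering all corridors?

6

K2, K5 cover every corridor at cost 4 + 2 = 6.
Any cover uses at least 2 camera mounts; among all covering selections none totals below 6.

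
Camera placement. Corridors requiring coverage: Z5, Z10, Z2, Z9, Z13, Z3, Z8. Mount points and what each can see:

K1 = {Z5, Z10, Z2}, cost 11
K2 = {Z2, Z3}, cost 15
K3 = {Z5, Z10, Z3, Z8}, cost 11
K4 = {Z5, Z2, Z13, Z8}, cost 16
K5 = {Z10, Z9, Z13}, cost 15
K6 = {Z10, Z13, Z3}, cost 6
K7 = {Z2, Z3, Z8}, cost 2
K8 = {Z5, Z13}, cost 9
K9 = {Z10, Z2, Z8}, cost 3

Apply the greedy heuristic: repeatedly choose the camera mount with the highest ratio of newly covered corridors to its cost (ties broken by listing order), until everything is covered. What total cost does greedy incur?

Pick 1: K7 adds 3 new (Z2, Z3, Z8) at cost 2 (ratio 3/2).
Pick 2: K6 adds 2 new (Z10, Z13) at cost 6 (ratio 2/6).
Pick 3: K8 adds 1 new (Z5) at cost 9 (ratio 1/9).
Pick 4: K5 adds 1 new (Z9) at cost 15 (ratio 1/15).
Greedy total cost: 2 + 6 + 9 + 15 = 32. (The true optimum is 26, so greedy overshoots here.)

32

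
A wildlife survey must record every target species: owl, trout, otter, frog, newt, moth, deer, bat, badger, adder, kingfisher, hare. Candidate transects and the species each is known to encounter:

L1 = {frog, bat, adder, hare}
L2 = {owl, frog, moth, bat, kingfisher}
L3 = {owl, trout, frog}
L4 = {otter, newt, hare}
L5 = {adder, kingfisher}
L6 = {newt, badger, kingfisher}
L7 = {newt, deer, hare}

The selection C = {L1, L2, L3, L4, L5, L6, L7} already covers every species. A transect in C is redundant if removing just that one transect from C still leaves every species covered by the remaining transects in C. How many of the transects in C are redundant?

Drop L1: the rest still cover every species — redundant.
Drop L2: moth uncovered — not redundant.
Drop L3: trout uncovered — not redundant.
Drop L4: otter uncovered — not redundant.
Drop L5: the rest still cover every species — redundant.
Drop L6: badger uncovered — not redundant.
Drop L7: deer uncovered — not redundant.
2 redundant: L1, L5.

2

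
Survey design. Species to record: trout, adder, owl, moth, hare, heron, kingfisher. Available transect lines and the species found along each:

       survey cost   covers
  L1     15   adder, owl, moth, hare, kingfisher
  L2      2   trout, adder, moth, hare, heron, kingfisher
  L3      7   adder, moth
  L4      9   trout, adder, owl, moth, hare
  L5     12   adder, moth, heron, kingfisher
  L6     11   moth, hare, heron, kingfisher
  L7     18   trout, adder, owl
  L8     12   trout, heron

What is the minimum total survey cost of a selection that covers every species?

L2, L4 cover every species at survey cost 2 + 9 = 11.
Any cover uses at least 2 transects; among all covering selections none totals below 11.

11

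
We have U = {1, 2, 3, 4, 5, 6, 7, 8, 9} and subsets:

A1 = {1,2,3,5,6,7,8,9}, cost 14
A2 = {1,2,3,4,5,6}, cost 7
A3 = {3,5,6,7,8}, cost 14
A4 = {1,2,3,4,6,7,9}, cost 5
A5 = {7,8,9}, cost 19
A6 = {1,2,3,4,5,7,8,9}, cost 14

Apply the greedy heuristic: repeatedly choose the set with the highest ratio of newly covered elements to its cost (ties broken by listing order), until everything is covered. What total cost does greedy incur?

Pick 1: A4 adds 7 new (1, 2, 3, 4, 6, 7, 9) at cost 5 (ratio 7/5).
Pick 2: A1 adds 2 new (5, 8) at cost 14 (ratio 2/14).
Greedy total cost: 5 + 14 = 19.

19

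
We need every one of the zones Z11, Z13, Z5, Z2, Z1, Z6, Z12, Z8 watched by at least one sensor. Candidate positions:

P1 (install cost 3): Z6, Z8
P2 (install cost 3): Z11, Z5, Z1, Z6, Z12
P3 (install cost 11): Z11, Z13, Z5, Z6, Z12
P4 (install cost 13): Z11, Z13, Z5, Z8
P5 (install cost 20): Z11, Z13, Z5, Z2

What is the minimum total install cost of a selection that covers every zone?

P1, P2, P5 cover every zone at install cost 3 + 3 + 20 = 26.
Any cover uses at least 3 sensor positions; among all covering selections none totals below 26.

26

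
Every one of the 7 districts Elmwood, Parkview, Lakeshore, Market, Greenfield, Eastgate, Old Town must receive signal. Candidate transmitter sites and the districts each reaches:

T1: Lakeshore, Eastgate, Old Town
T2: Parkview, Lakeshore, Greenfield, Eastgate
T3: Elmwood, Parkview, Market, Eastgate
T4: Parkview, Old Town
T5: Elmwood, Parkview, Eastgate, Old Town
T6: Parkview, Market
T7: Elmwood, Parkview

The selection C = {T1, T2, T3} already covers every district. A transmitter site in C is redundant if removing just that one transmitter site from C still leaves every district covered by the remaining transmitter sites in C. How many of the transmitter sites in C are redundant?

0

Drop T1: Old Town uncovered — not redundant.
Drop T2: Greenfield uncovered — not redundant.
Drop T3: Elmwood, Market uncovered — not redundant.
None of the transmitter sites in C is redundant.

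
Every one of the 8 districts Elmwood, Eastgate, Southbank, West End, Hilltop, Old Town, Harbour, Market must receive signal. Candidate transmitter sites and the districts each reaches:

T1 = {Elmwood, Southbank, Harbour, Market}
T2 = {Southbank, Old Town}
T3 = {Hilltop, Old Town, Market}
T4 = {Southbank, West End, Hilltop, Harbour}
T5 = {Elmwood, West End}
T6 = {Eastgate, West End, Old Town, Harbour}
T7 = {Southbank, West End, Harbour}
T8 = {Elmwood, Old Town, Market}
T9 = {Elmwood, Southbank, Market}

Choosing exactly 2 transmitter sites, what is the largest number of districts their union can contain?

7

Choosing T1, T6 covers {Elmwood, Eastgate, Southbank, West End, Old Town, Harbour, Market} — 7 districts.
No choice of 2 transmitter sites does better; here Hilltop is left uncovered.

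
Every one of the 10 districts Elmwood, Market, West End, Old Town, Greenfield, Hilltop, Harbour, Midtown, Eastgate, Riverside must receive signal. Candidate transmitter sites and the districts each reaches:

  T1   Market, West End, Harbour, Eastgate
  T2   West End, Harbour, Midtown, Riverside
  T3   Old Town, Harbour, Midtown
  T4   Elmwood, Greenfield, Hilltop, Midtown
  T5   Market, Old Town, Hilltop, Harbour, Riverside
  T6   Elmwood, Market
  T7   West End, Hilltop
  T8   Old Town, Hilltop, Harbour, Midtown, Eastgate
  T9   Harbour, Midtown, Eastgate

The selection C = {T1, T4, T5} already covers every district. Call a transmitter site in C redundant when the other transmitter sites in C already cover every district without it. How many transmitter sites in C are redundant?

0

Drop T1: West End, Eastgate uncovered — not redundant.
Drop T4: Elmwood, Greenfield, Midtown uncovered — not redundant.
Drop T5: Old Town, Riverside uncovered — not redundant.
None of the transmitter sites in C is redundant.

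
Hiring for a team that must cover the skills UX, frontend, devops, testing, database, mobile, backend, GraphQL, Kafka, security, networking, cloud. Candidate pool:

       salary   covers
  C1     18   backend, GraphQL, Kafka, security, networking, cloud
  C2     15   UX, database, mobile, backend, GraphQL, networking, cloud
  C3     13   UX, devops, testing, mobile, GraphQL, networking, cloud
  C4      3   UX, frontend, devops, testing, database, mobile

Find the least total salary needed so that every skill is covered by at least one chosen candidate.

C1, C4 cover every skill at salary 18 + 3 = 21.
Any cover uses at least 2 candidates; among all covering selections none totals below 21.

21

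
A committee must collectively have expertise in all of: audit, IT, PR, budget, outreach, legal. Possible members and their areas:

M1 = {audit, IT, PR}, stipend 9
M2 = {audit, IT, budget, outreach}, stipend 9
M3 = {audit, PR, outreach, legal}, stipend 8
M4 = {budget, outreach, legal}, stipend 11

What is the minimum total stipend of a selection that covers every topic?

M2, M3 cover every topic at stipend 9 + 8 = 17.
Any cover uses at least 2 members; among all covering selections none totals below 17.

17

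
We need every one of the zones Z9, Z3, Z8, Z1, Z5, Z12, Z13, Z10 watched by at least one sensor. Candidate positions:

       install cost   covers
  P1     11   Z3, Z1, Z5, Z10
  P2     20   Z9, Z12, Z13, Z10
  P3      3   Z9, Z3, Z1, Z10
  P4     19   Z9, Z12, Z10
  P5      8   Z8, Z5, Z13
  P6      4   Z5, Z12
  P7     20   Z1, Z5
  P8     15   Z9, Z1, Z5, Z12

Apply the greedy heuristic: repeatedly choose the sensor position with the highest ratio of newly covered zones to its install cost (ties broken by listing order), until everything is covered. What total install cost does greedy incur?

Pick 1: P3 adds 4 new (Z9, Z3, Z1, Z10) at install cost 3 (ratio 4/3).
Pick 2: P6 adds 2 new (Z5, Z12) at install cost 4 (ratio 2/4).
Pick 3: P5 adds 2 new (Z8, Z13) at install cost 8 (ratio 2/8).
Greedy total install cost: 3 + 4 + 8 = 15.

15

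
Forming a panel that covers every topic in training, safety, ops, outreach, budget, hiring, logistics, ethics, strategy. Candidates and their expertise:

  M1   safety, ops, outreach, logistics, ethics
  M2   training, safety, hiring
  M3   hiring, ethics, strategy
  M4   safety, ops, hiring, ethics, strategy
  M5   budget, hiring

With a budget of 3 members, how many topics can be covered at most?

Choosing M1, M2, M3 covers {training, safety, ops, outreach, hiring, logistics, ethics, strategy} — 8 topics.
No choice of 3 members does better; here budget is left uncovered.

8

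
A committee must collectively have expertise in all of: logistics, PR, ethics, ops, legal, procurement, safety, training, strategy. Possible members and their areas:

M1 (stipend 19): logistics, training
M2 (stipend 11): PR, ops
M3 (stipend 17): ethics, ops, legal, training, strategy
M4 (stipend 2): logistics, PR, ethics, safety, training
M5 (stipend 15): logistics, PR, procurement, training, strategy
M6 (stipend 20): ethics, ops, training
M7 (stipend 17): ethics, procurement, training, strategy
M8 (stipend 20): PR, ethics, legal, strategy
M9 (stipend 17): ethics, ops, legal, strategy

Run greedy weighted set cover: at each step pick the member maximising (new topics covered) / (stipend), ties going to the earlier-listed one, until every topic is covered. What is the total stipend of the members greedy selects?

Pick 1: M4 adds 5 new (logistics, PR, ethics, safety, training) at stipend 2 (ratio 5/2).
Pick 2: M3 adds 3 new (ops, legal, strategy) at stipend 17 (ratio 3/17).
Pick 3: M5 adds 1 new (procurement) at stipend 15 (ratio 1/15).
Greedy total stipend: 2 + 17 + 15 = 34.

34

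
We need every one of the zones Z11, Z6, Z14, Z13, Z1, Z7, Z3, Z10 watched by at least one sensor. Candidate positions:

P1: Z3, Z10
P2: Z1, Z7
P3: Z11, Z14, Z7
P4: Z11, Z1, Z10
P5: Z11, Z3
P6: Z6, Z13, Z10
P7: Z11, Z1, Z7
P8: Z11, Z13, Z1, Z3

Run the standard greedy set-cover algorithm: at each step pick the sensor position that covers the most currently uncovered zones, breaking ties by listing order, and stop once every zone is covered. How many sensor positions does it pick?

Pick 1: P8 covers 4 new zones (Z11, Z13, Z1, Z3).
Pick 2: P3 covers 2 new zones (Z14, Z7).
Pick 3: P6 covers 2 new zones (Z6, Z10).
Greedy uses 3 sensor positions.

3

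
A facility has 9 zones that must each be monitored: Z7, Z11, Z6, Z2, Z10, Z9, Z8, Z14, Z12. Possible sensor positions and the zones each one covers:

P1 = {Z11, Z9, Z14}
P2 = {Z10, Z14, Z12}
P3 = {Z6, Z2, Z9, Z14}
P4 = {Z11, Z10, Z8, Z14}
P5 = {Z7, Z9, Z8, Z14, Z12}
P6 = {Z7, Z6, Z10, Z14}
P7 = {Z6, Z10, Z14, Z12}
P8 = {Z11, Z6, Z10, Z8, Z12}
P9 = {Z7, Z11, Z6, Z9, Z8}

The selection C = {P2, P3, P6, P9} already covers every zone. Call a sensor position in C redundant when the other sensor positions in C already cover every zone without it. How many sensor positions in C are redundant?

1

Drop P2: Z12 uncovered — not redundant.
Drop P3: Z2 uncovered — not redundant.
Drop P6: the rest still cover every zone — redundant.
Drop P9: Z11, Z8 uncovered — not redundant.
1 redundant: P6.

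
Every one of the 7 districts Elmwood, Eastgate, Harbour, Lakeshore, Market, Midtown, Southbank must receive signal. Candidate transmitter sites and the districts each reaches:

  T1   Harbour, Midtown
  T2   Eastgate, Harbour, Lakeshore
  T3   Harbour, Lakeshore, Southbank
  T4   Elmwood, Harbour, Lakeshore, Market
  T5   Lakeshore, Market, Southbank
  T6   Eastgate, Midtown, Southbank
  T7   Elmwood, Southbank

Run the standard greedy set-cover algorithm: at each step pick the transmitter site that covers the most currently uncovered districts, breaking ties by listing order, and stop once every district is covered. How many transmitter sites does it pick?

Pick 1: T4 covers 4 new districts (Elmwood, Harbour, Lakeshore, Market).
Pick 2: T6 covers 3 new districts (Eastgate, Midtown, Southbank).
Greedy uses 2 transmitter sites.

2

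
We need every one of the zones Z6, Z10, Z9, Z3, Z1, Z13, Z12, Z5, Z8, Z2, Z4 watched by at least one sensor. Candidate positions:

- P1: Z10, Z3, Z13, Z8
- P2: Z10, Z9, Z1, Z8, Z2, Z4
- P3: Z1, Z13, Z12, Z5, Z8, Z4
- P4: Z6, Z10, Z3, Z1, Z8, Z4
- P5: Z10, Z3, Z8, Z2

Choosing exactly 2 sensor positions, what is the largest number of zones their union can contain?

9

Choosing P2, P3 covers {Z10, Z9, Z1, Z13, Z12, Z5, Z8, Z2, Z4} — 9 zones.
No choice of 2 sensor positions does better; here Z6, Z3 are left uncovered.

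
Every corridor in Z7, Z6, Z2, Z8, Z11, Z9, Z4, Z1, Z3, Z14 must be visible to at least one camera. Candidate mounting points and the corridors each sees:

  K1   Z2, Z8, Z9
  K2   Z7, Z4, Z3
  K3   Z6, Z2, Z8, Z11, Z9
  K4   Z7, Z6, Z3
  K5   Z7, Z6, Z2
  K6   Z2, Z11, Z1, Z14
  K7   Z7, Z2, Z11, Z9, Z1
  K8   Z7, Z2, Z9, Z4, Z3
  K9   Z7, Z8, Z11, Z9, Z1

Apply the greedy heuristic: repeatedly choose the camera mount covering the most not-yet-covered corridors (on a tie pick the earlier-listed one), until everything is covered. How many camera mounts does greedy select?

Pick 1: K3 covers 5 new corridors (Z6, Z2, Z8, Z11, Z9).
Pick 2: K2 covers 3 new corridors (Z7, Z4, Z3).
Pick 3: K6 covers 2 new corridors (Z1, Z14).
Greedy uses 3 camera mounts.

3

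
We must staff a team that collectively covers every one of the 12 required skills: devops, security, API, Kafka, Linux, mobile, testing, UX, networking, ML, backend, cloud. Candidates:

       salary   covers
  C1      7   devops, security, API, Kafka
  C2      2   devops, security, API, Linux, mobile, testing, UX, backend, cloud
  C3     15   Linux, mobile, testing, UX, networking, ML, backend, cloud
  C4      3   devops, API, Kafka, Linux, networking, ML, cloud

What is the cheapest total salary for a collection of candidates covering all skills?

C2, C4 cover every skill at salary 2 + 3 = 5.
Any cover uses at least 2 candidates; among all covering selections none totals below 5.

5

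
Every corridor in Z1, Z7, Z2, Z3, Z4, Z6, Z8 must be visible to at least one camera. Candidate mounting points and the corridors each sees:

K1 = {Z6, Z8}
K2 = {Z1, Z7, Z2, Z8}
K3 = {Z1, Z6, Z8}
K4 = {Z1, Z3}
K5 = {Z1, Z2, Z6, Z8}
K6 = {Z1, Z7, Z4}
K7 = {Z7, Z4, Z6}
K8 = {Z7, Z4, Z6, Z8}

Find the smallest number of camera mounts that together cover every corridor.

3

K2, K4, K7 together cover {Z1, Z7, Z2, Z3, Z4, Z6, Z8} — every corridor.
No 2 of the 8 camera mounts cover everything (all 28 pairs fall short), so 3 is minimum.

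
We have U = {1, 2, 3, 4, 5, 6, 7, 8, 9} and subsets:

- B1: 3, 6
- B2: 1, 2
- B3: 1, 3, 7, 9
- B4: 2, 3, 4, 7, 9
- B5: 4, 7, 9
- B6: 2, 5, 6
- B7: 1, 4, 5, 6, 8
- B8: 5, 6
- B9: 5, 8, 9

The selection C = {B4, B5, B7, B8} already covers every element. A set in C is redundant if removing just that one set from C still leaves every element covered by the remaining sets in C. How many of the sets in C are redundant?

Drop B4: 2, 3 uncovered — not redundant.
Drop B5: the rest still cover every element — redundant.
Drop B7: 1, 8 uncovered — not redundant.
Drop B8: the rest still cover every element — redundant.
2 redundant: B5, B8.

2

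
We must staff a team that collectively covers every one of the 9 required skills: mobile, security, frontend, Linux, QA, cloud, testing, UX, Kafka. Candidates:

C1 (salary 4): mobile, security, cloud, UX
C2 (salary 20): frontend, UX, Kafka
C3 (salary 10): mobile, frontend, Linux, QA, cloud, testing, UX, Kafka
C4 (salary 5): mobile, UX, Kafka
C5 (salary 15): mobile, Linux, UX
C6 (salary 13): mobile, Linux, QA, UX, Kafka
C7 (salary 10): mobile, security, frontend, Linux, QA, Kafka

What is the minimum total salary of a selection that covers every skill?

C1, C3 cover every skill at salary 4 + 10 = 14.
Any cover uses at least 2 candidates; among all covering selections none totals below 14.

14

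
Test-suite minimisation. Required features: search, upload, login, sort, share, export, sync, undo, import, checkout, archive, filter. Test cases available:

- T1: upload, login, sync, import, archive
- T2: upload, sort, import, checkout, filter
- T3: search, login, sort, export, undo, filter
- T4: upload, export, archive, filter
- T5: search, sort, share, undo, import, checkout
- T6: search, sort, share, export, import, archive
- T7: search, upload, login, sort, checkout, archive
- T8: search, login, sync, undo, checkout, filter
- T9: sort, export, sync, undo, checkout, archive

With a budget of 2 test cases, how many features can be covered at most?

11

Choosing T6, T8 covers {search, login, sort, share, export, sync, undo, import, checkout, archive, filter} — 11 features.
No choice of 2 test cases does better; here upload is left uncovered.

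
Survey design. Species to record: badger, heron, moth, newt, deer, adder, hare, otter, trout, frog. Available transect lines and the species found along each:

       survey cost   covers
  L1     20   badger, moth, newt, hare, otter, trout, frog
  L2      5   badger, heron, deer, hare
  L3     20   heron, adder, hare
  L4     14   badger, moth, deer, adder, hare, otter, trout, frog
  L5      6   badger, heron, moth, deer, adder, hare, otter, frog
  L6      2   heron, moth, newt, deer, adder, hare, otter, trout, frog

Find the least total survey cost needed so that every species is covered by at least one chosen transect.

7

L2, L6 cover every species at survey cost 5 + 2 = 7.
Any cover uses at least 2 transects; among all covering selections none totals below 7.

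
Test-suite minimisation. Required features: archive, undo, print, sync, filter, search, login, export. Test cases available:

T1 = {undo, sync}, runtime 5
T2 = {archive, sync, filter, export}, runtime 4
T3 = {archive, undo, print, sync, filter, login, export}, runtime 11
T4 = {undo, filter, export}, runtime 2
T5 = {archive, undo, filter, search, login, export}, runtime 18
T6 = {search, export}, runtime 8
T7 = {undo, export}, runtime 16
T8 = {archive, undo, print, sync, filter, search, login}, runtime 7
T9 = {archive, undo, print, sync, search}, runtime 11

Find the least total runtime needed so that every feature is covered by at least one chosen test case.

T4, T8 cover every feature at runtime 2 + 7 = 9.
Any cover uses at least 2 test cases; among all covering selections none totals below 9.

9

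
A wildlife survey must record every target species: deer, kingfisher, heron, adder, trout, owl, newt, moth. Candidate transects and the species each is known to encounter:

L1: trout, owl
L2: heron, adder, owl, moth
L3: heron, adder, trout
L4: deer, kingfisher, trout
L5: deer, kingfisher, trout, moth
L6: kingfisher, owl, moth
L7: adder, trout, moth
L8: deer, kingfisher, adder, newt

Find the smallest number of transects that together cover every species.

3

L1, L2, L8 together cover {deer, kingfisher, heron, adder, trout, owl, newt, moth} — every species.
No 2 of the 8 transects cover everything (all 28 pairs fall short), so 3 is minimum.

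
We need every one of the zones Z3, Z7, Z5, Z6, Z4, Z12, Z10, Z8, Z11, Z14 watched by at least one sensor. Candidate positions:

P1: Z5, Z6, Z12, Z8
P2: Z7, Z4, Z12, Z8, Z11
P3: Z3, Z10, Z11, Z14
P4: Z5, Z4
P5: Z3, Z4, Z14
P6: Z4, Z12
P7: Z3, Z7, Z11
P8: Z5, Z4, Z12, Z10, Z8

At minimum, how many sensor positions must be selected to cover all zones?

3

P1, P2, P3 together cover {Z3, Z7, Z5, Z6, Z4, Z12, Z10, Z8, Z11, Z14} — every zone.
No 2 of the 8 sensor positions cover everything (all 28 pairs fall short), so 3 is minimum.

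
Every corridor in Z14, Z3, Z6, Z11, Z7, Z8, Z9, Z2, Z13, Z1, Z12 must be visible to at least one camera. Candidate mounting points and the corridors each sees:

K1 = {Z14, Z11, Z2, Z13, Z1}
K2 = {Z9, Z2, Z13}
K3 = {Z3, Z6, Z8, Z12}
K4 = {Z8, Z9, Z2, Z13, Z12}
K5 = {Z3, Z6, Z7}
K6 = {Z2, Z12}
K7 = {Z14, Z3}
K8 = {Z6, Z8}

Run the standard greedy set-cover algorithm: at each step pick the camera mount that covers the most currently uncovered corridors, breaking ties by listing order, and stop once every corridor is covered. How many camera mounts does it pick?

4

Pick 1: K1 covers 5 new corridors (Z14, Z11, Z2, Z13, Z1).
Pick 2: K3 covers 4 new corridors (Z3, Z6, Z8, Z12).
Pick 3: K2 covers 1 new corridors (Z9).
Pick 4: K5 covers 1 new corridors (Z7).
Greedy uses 4 camera mounts. (The true minimum is 3.)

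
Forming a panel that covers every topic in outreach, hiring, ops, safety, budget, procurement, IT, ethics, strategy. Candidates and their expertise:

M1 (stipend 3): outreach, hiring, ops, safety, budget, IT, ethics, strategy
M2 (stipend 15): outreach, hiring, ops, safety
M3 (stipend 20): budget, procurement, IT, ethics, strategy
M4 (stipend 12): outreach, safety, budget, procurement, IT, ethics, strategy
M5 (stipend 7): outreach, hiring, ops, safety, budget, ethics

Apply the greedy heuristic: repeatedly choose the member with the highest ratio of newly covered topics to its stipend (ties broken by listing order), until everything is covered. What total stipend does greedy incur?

Pick 1: M1 adds 8 new (outreach, hiring, ops, safety, budget, IT, ethics, strategy) at stipend 3 (ratio 8/3).
Pick 2: M4 adds 1 new (procurement) at stipend 12 (ratio 1/12).
Greedy total stipend: 3 + 12 = 15.

15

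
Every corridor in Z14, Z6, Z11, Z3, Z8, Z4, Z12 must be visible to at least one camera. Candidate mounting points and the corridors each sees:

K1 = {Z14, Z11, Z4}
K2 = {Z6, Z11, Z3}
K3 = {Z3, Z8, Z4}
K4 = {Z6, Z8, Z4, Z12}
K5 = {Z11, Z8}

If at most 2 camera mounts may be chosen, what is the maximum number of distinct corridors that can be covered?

Choosing K1, K4 covers {Z14, Z6, Z11, Z8, Z4, Z12} — 6 corridors.
No choice of 2 camera mounts does better; here Z3 is left uncovered.

6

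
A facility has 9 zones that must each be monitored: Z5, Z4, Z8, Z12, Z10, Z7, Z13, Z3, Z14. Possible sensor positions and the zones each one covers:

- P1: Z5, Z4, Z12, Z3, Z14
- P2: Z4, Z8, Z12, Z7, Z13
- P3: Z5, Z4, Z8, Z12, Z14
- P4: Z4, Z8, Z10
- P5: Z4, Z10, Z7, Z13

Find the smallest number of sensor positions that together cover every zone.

P1, P2, P4 together cover {Z5, Z4, Z8, Z12, Z10, Z7, Z13, Z3, Z14} — every zone.
No 2 of the 5 sensor positions cover everything (all 10 pairs fall short), so 3 is minimum.

3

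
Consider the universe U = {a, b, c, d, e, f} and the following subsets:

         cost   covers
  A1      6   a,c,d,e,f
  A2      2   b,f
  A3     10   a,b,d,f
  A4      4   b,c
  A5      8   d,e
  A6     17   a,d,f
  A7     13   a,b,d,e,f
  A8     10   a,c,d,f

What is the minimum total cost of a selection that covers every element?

8

A1, A2 cover every element at cost 6 + 2 = 8.
Any cover uses at least 2 sets; among all covering selections none totals below 8.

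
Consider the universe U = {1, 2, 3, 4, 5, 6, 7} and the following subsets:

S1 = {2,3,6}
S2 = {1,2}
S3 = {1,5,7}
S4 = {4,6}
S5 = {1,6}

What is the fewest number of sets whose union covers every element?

S1, S3, S4 together cover {1, 2, 3, 4, 5, 6, 7} — every element.
No 2 of the 5 sets cover everything (all 10 pairs fall short), so 3 is minimum.

3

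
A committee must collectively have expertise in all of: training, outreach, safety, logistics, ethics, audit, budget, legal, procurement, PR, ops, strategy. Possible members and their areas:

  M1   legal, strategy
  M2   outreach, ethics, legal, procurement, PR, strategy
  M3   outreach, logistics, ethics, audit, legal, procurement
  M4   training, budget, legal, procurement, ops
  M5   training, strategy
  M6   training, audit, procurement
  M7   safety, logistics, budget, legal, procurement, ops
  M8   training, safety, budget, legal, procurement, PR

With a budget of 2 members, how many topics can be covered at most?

10

Choosing M2, M7 covers {outreach, safety, logistics, ethics, budget, legal, procurement, PR, ops, strategy} — 10 topics.
No choice of 2 members does better; here training, audit are left uncovered.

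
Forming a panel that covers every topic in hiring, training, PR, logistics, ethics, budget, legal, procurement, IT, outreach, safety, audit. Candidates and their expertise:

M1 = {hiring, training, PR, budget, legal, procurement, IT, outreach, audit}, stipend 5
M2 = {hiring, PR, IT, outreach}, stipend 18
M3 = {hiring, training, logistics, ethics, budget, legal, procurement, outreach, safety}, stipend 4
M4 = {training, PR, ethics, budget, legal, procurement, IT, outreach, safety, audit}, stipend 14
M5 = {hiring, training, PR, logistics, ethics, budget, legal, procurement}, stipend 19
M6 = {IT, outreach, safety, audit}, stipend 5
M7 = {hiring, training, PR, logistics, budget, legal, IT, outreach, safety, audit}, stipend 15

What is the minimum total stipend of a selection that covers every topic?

M1, M3 cover every topic at stipend 5 + 4 = 9.
Any cover uses at least 2 members; among all covering selections none totals below 9.

9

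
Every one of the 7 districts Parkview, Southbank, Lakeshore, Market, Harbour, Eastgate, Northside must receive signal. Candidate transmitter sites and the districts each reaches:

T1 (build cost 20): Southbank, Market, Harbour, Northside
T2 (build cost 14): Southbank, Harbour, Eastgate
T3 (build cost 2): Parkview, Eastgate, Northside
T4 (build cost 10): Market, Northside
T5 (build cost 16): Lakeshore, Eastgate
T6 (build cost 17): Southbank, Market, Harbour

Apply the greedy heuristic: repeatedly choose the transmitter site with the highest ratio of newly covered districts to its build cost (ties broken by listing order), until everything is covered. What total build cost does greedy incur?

35

Pick 1: T3 adds 3 new (Parkview, Eastgate, Northside) at build cost 2 (ratio 3/2).
Pick 2: T6 adds 3 new (Southbank, Market, Harbour) at build cost 17 (ratio 3/17).
Pick 3: T5 adds 1 new (Lakeshore) at build cost 16 (ratio 1/16).
Greedy total build cost: 2 + 17 + 16 = 35.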